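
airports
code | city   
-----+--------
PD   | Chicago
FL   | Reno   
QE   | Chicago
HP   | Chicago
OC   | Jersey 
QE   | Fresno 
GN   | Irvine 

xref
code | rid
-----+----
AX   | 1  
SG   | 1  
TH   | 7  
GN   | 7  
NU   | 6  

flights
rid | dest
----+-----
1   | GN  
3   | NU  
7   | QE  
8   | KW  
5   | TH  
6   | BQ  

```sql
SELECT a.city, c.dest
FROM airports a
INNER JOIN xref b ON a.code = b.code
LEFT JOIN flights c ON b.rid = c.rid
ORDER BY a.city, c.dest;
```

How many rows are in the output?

Step 1 — a INNER JOIN b on code → 1 row(s).
Then LEFT JOIN `flights c` on rid: each of those 1 rows is kept; rows whose b.rid has no match in c get NULL for c's columns.
Result: 1 row(s).

1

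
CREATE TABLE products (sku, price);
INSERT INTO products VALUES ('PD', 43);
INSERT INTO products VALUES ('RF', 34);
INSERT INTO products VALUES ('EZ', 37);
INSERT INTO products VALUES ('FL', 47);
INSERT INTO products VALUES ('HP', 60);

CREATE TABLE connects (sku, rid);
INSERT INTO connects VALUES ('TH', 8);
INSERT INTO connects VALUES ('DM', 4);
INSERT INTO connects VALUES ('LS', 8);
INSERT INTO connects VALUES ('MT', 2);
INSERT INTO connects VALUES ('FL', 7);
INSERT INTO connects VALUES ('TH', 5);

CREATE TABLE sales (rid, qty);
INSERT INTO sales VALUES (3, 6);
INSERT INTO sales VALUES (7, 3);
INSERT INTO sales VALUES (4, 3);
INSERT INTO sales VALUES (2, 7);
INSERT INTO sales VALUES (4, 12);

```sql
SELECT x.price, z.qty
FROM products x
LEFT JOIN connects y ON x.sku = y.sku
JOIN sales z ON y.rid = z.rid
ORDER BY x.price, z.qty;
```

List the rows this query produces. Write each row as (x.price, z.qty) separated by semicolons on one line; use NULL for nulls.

Joins associate left-to-right: products LEFT JOIN connects on sku gives 5 intermediate row(s).
Then INNER JOIN `sales z` on rid: keep only rows whose y.rid appears in z.

(47, 3)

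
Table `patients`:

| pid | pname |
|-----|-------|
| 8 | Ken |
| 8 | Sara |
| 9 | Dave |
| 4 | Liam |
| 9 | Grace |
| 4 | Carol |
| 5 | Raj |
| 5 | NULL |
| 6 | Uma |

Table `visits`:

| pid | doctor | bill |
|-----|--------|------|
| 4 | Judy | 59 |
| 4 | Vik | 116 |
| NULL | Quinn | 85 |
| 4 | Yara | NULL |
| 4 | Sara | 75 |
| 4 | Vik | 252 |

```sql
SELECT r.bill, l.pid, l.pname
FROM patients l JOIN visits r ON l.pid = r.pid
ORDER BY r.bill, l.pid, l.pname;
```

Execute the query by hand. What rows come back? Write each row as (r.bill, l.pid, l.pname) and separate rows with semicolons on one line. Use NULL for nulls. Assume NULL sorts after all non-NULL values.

INNER JOIN keeps only pairs where the ON condition holds.
Matching on l.pid = r.pid. A NULL in a compared column never satisfies the condition.
- l row (pid=8): no match → dropped.
- l row (pid=8): no match → dropped.
- l row (pid=9): no match → dropped.
- l row (pid=4): matches 5 r row(s) → 5 output row(s).
- l row (pid=9): no match → dropped.
- l row (pid=4): matches 5 r row(s) → 5 output row(s).
- l row (pid=5): no match → dropped.
- l row (pid=5): no match → dropped.
- l row (pid=6): no match → dropped.
After projecting and ordering:
r.bill | l.pid | l.pname
59 | 4 | Carol
59 | 4 | Liam
75 | 4 | Carol
75 | 4 | Liam
116 | 4 | Carol
116 | 4 | Liam
252 | 4 | Carol
252 | 4 | Liam
NULL | 4 | Carol
NULL | 4 | Liam

(59, 4, Carol); (59, 4, Liam); (75, 4, Carol); (75, 4, Liam); (116, 4, Carol); (116, 4, Liam); (252, 4, Carol); (252, 4, Liam); (NULL, 4, Carol); (NULL, 4, Liam)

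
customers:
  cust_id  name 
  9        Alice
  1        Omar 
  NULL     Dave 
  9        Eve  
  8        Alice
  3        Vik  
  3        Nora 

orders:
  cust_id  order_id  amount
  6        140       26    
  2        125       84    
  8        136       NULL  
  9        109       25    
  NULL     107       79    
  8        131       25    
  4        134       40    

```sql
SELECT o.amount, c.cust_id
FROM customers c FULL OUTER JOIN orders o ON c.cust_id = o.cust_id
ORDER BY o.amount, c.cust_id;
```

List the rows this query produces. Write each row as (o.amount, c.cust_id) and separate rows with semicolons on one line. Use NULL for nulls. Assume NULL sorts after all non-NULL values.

FULL OUTER JOIN keeps every row from both sides; unmatched rows get NULL for the other side's columns.
Matching on c.cust_id = o.cust_id. A NULL in a compared column never satisfies the condition.
- c (cust_id=9) pairs with 1 row(s) of o.
- c (cust_id=1) has no partner → padded with NULL.
- c (cust_id=NULL) has no partner → padded with NULL.
- c (cust_id=9) pairs with 1 row(s) of o.
- c (cust_id=8) pairs with 2 row(s) of o.
- c (cust_id=3) has no partner → padded with NULL.
- c (cust_id=3) has no partner → padded with NULL.
- 4 row(s) from o found no c partner → padded with NULL.

(25, 8); (25, 9); (25, 9); (26, NULL); (40, NULL); (79, NULL); (84, NULL); (NULL, 1); (NULL, 3); (NULL, 3); (NULL, 8); (NULL, NULL)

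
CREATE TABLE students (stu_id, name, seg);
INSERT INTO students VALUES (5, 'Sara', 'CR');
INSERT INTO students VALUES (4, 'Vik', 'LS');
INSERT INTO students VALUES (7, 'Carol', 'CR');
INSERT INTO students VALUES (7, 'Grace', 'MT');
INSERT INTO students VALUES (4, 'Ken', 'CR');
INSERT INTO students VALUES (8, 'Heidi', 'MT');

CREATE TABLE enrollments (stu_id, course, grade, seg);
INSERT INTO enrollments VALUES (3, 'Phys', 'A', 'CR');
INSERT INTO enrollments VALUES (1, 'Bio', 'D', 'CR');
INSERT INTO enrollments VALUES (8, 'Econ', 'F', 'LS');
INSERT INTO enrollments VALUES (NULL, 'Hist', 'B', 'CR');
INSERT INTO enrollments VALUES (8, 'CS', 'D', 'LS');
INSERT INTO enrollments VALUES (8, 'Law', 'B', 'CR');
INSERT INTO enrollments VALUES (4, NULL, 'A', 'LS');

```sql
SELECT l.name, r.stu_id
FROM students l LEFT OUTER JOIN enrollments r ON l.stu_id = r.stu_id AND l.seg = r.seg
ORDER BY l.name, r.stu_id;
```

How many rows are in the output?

LEFT JOIN keeps every row from `students`; unmatched rows get NULL for `enrollments`'s columns.
Matching on l.stu_id = r.stu_id AND l.seg = r.seg. A NULL in a compared column never satisfies the condition.
- l row (stu_id=5, seg=CR): no match → kept, r columns NULL.
- l row (stu_id=4, seg=LS): matches 1 r row(s) → 1 output row(s).
- l row (stu_id=7, seg=CR): no match → kept, r columns NULL.
- l row (stu_id=7, seg=MT): no match → kept, r columns NULL.
- l row (stu_id=4, seg=CR): no match → kept, r columns NULL.
- l row (stu_id=8, seg=MT): no match → kept, r columns NULL.
Total: 1 matched + 5 padded = 6 rows.

6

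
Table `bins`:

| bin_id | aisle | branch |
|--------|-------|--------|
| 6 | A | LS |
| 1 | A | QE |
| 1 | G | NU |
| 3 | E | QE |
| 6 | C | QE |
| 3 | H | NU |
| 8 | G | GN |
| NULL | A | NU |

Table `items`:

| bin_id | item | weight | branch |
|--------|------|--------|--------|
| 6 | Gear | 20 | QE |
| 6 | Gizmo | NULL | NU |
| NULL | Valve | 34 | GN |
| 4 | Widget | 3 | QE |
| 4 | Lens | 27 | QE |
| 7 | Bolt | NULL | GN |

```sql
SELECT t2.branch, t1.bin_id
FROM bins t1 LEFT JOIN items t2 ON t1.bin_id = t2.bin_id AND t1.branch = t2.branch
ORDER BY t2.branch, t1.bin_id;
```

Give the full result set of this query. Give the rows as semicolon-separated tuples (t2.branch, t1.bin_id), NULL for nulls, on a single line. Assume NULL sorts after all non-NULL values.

(QE, 6); (NULL, 1); (NULL, 1); (NULL, 3); (NULL, 3); (NULL, 6); (NULL, 8); (NULL, NULL)

LEFT JOIN keeps every row from `bins`; unmatched rows get NULL for `items`'s columns.
Matching on t1.bin_id = t2.bin_id AND t1.branch = t2.branch. A NULL in a compared column never satisfies the condition.
- t1 row (bin_id=6, branch=LS): no match → kept, t2 columns NULL.
- t1 row (bin_id=1, branch=QE): no match → kept, t2 columns NULL.
- t1 row (bin_id=1, branch=NU): no match → kept, t2 columns NULL.
- t1 row (bin_id=3, branch=QE): no match → kept, t2 columns NULL.
- t1 row (bin_id=6, branch=QE): matches 1 t2 row(s) → 1 output row(s).
- t1 row (bin_id=3, branch=NU): no match → kept, t2 columns NULL.
- t1 row (bin_id=8, branch=GN): no match → kept, t2 columns NULL.
- t1 row (bin_id=NULL, branch=NU): no match → kept, t2 columns NULL.
After projecting and ordering:
t2.branch | t1.bin_id
QE | 6
NULL | 1
NULL | 1
NULL | 3
NULL | 3
NULL | 6
NULL | 8
NULL | NULL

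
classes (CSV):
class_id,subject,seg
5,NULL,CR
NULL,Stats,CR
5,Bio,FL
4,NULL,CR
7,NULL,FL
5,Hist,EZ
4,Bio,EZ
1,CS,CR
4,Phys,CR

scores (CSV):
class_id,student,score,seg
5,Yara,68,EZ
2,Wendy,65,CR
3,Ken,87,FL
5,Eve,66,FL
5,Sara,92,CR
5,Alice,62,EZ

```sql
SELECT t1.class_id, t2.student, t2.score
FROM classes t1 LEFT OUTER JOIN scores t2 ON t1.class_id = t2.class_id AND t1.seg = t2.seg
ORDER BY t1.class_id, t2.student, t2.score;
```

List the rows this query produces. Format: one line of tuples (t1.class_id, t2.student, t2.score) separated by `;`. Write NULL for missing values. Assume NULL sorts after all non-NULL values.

LEFT JOIN keeps every row from `classes`; unmatched rows get NULL for `scores`'s columns.
Matching on t1.class_id = t2.class_id AND t1.seg = t2.seg. A NULL in a compared column never satisfies the condition.
- t1[0] class_id=5, seg=CR → 1 match(es) in t2 → 1 row(s).
- t1[1] class_id=NULL, seg=CR → no match; kept with NULLs on the t2 side.
- t1[2] class_id=5, seg=FL → 1 match(es) in t2 → 1 row(s).
- t1[3] class_id=4, seg=CR → no match; kept with NULLs on the t2 side.
- t1[4] class_id=7, seg=FL → no match; kept with NULLs on the t2 side.
- t1[5] class_id=5, seg=EZ → 2 match(es) in t2 → 2 row(s).
- t1[6] class_id=4, seg=EZ → no match; kept with NULLs on the t2 side.
- t1[7] class_id=1, seg=CR → no match; kept with NULLs on the t2 side.
- t1[8] class_id=4, seg=CR → no match; kept with NULLs on the t2 side.
After projecting and ordering:
t1.class_id | t2.student | t2.score
1 | NULL | NULL
4 | NULL | NULL
4 | NULL | NULL
4 | NULL | NULL
5 | Alice | 62
5 | Eve | 66
5 | Sara | 92
5 | Yara | 68
7 | NULL | NULL
NULL | NULL | NULL

(1, NULL, NULL); (4, NULL, NULL); (4, NULL, NULL); (4, NULL, NULL); (5, Alice, 62); (5, Eve, 66); (5, Sara, 92); (5, Yara, 68); (7, NULL, NULL); (NULL, NULL, NULL)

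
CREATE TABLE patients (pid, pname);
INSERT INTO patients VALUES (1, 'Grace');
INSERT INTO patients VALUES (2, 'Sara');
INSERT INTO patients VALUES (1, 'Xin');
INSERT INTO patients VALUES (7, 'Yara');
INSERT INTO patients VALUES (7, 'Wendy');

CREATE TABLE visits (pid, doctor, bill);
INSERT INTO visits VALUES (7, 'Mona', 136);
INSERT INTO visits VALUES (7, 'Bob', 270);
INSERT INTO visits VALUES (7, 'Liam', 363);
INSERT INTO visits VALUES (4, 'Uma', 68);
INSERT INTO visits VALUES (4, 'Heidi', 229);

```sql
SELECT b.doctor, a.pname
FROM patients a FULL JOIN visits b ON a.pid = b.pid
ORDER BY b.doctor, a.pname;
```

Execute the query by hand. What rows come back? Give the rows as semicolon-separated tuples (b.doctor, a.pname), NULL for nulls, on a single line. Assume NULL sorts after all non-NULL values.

(Bob, Wendy); (Bob, Yara); (Heidi, NULL); (Liam, Wendy); (Liam, Yara); (Mona, Wendy); (Mona, Yara); (Uma, NULL); (NULL, Grace); (NULL, Sara); (NULL, Xin)

FULL OUTER JOIN keeps every row from both sides; unmatched rows get NULL for the other side's columns.
Matching on a.pid = b.pid.
- pid=1: no b row matches, row kept with b columns NULL.
- pid=2: no b row matches, row kept with b columns NULL.
- pid=1: no b row matches, row kept with b columns NULL.
- pid=7: 3 matching b row(s), so 3 row(s) emitted.
- pid=7: 3 matching b row(s), so 3 row(s) emitted.
- 2 row(s) from b found no a partner → padded with NULL.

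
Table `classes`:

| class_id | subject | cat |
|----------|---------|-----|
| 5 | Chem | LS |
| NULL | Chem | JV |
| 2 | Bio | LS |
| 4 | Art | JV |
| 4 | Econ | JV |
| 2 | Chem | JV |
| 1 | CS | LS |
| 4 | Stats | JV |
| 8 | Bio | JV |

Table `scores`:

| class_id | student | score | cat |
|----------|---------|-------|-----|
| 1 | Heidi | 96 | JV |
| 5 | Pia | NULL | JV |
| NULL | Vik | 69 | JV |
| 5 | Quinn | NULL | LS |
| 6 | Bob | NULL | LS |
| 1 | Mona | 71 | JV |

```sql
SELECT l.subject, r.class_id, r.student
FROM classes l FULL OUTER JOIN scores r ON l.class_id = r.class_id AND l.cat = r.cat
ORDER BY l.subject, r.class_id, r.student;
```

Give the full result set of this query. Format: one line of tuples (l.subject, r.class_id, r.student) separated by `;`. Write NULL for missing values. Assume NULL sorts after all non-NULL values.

FULL OUTER JOIN keeps every row from both sides; unmatched rows get NULL for the other side's columns.
Matching on l.class_id = r.class_id AND l.cat = r.cat. A NULL in a compared column never satisfies the condition.
- l row (class_id=5, cat=LS): matches 1 r row(s) → 1 output row(s).
- l row (class_id=NULL, cat=JV): no match → kept, r columns NULL.
- l row (class_id=2, cat=LS): no match → kept, r columns NULL.
- l row (class_id=4, cat=JV): no match → kept, r columns NULL.
- l row (class_id=4, cat=JV): no match → kept, r columns NULL.
- l row (class_id=2, cat=JV): no match → kept, r columns NULL.
- l row (class_id=1, cat=LS): no match → kept, r columns NULL.
- l row (class_id=4, cat=JV): no match → kept, r columns NULL.
- l row (class_id=8, cat=JV): no match → kept, r columns NULL.
- plus 5 unmatched r row(s), each kept with NULL l columns.

(Art, NULL, NULL); (Bio, NULL, NULL); (Bio, NULL, NULL); (CS, NULL, NULL); (Chem, 5, Quinn); (Chem, NULL, NULL); (Chem, NULL, NULL); (Econ, NULL, NULL); (Stats, NULL, NULL); (NULL, 1, Heidi); (NULL, 1, Mona); (NULL, 5, Pia); (NULL, 6, Bob); (NULL, NULL, Vik)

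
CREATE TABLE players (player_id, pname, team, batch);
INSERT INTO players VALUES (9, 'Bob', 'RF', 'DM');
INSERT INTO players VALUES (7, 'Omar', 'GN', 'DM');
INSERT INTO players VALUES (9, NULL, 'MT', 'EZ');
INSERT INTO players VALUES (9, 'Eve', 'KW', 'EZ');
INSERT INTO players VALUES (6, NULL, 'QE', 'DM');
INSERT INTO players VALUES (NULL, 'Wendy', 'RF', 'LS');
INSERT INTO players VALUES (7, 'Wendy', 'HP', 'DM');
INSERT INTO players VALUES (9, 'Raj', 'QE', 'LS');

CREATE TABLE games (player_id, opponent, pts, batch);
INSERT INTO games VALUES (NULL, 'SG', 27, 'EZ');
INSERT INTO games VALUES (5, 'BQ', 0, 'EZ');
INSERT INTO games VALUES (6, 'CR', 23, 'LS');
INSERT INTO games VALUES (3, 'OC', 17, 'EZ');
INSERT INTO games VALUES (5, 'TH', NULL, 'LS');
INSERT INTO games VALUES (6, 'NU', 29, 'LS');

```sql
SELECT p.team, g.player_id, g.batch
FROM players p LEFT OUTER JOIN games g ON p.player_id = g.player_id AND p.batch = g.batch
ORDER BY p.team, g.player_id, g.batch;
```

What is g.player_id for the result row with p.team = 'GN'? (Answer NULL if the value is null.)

LEFT JOIN keeps every row from `players`; unmatched rows get NULL for `games`'s columns.
Matching on p.player_id = g.player_id AND p.batch = g.batch. A NULL in a compared column never satisfies the condition.
- p[0] player_id=9, batch=DM → no match; kept with NULLs on the g side.
- p[1] player_id=7, batch=DM → no match; kept with NULLs on the g side.
- p[2] player_id=9, batch=EZ → no match; kept with NULLs on the g side.
- p[3] player_id=9, batch=EZ → no match; kept with NULLs on the g side.
- p[4] player_id=6, batch=DM → no match; kept with NULLs on the g side.
- p[5] player_id=NULL, batch=LS → no match; kept with NULLs on the g side.
- p[6] player_id=7, batch=DM → no match; kept with NULLs on the g side.
- p[7] player_id=9, batch=LS → no match; kept with NULLs on the g side.

NULL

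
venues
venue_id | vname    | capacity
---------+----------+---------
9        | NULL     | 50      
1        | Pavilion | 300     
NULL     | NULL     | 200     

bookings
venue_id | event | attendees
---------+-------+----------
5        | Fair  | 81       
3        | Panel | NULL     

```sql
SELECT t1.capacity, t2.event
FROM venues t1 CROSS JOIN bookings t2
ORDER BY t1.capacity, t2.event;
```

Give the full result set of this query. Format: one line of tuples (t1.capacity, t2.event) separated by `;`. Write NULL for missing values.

(50, Fair); (50, Panel); (200, Fair); (200, Panel); (300, Fair); (300, Panel)

CROSS JOIN pairs every row of `venues` with every row of `bookings`: 3 × 2 = 6 rows.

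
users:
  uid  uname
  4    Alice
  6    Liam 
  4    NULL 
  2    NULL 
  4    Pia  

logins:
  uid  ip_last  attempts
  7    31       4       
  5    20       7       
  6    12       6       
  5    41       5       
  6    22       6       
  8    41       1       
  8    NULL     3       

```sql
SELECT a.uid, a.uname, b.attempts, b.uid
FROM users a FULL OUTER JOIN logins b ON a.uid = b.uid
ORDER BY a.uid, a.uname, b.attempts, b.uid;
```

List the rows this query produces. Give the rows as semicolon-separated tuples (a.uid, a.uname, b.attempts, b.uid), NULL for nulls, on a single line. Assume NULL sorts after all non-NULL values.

(2, NULL, NULL, NULL); (4, Alice, NULL, NULL); (4, Pia, NULL, NULL); (4, NULL, NULL, NULL); (6, Liam, 6, 6); (6, Liam, 6, 6); (NULL, NULL, 1, 8); (NULL, NULL, 3, 8); (NULL, NULL, 4, 7); (NULL, NULL, 5, 5); (NULL, NULL, 7, 5)

FULL OUTER JOIN keeps every row from both sides; unmatched rows get NULL for the other side's columns.
Matching on a.uid = b.uid.
- uid=4: no b row matches, row kept with b columns NULL.
- uid=6: 2 matching b row(s), so 2 row(s) emitted.
- uid=4: no b row matches, row kept with b columns NULL.
- uid=2: no b row matches, row kept with b columns NULL.
- uid=4: no b row matches, row kept with b columns NULL.
- 5 row(s) from b found no a partner → padded with NULL.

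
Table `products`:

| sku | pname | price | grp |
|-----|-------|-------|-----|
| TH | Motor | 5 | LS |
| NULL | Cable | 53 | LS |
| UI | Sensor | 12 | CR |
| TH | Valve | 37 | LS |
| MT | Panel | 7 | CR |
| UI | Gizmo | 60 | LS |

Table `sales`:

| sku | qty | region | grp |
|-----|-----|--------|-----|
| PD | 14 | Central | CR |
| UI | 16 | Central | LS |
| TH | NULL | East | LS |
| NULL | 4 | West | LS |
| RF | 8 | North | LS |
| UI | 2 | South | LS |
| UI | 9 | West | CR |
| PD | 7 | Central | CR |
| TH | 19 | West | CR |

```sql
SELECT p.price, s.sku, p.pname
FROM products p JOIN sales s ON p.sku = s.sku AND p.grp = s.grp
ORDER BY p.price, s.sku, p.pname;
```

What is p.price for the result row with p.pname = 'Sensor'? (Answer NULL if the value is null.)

12

INNER JOIN keeps only pairs where the ON condition holds.
Matching on p.sku = s.sku AND p.grp = s.grp. A NULL in a compared column never satisfies the condition.
Matched pairs: 5.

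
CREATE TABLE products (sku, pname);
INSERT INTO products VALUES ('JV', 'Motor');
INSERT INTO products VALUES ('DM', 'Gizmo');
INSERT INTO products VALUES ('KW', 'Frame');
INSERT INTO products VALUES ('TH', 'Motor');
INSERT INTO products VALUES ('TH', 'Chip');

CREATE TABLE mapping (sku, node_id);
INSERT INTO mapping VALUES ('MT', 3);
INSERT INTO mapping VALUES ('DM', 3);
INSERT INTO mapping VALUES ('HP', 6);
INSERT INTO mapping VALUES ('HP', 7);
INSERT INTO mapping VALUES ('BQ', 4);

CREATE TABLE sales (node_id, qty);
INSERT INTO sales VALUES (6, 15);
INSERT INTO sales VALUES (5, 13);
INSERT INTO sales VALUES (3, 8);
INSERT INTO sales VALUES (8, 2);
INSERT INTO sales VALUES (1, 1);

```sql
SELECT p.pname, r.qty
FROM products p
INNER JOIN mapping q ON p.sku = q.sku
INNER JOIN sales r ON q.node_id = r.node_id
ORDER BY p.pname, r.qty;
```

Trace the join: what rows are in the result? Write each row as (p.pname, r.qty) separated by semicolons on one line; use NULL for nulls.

(Gizmo, 8)

Step 1 — p INNER JOIN q on sku → 1 row(s).
Then INNER JOIN `sales r` on node_id: keep only rows whose q.node_id appears in r.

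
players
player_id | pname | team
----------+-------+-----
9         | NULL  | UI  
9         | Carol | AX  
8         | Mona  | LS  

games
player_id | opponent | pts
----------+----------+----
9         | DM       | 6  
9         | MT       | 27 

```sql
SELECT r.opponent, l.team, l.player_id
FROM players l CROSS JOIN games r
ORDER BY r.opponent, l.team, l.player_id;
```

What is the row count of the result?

6

CROSS JOIN pairs every row of `players` with every row of `games`: 3 × 2 = 6 rows.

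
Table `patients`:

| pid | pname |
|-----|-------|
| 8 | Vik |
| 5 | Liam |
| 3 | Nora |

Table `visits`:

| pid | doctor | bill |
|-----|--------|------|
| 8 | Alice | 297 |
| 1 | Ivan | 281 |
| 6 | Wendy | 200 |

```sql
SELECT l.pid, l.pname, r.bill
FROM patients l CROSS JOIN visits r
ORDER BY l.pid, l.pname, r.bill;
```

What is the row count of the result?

CROSS JOIN pairs every row of `patients` with every row of `visits`: 3 × 3 = 9 rows.

9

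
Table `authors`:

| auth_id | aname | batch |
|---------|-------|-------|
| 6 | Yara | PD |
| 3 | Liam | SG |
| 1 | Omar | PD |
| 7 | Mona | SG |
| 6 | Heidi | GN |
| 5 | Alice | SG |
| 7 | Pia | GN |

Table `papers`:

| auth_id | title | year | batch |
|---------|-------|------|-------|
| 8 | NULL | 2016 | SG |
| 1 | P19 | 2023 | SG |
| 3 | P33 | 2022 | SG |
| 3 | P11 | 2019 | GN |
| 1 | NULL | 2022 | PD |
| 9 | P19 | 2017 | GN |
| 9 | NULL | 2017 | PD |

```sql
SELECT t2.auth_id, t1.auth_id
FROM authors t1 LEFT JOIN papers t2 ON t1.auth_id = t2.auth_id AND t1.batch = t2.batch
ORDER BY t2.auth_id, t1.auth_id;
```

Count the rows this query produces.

7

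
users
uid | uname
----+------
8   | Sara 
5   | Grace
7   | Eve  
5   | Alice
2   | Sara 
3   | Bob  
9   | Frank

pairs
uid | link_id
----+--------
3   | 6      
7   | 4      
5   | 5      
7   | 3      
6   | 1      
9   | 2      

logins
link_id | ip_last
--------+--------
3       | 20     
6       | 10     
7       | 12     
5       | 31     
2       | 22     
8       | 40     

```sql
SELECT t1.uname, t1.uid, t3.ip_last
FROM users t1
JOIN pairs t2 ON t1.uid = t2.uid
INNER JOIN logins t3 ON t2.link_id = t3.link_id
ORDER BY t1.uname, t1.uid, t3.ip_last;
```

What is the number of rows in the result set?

5

Evaluate left to right. First `users t1 INNER JOIN pairs t2` on uid: 6 row(s).
Then INNER JOIN `logins t3` on link_id: keep only rows whose t2.link_id appears in t3.
Result: 5 row(s).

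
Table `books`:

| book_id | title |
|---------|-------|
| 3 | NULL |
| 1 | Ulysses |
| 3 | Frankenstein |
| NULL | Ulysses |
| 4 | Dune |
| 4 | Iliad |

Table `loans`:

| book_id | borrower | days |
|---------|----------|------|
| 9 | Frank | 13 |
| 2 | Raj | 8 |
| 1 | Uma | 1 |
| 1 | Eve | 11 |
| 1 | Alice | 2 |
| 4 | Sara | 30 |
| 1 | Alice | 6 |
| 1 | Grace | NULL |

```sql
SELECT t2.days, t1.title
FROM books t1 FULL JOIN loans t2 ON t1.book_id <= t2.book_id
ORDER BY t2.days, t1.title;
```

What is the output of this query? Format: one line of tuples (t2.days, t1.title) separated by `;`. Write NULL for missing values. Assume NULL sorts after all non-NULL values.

(1, Ulysses); (2, Ulysses); (6, Ulysses); (8, Ulysses); (11, Ulysses); (13, Dune); (13, Frankenstein); (13, Iliad); (13, Ulysses); (13, NULL); (30, Dune); (30, Frankenstein); (30, Iliad); (30, Ulysses); (30, NULL); (NULL, Ulysses); (NULL, Ulysses)

FULL OUTER JOIN keeps every row from both sides; unmatched rows get NULL for the other side's columns.
Matching on t1.book_id <= t2.book_id. A NULL in a compared column never satisfies the condition.
- book_id=3: 2 matching t2 row(s), so 2 row(s) emitted.
- book_id=1: 8 matching t2 row(s), so 8 row(s) emitted.
- book_id=3: 2 matching t2 row(s), so 2 row(s) emitted.
- book_id=NULL: no t2 row matches, row kept with t2 columns NULL.
- book_id=4: 2 matching t2 row(s), so 2 row(s) emitted.
- book_id=4: 2 matching t2 row(s), so 2 row(s) emitted.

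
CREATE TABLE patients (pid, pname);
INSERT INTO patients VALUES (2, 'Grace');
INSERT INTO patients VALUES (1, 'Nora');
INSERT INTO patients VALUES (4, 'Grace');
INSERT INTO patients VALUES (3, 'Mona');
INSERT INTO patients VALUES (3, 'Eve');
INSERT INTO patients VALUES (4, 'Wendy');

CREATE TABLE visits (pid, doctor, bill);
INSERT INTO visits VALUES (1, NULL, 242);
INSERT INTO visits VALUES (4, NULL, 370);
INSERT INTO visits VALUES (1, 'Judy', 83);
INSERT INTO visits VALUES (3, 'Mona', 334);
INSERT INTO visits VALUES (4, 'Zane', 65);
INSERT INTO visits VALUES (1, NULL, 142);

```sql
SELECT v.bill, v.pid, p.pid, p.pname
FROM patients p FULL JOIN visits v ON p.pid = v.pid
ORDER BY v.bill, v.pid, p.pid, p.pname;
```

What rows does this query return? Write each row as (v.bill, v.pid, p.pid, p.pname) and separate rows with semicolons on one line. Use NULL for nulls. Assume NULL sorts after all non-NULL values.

FULL OUTER JOIN keeps every row from both sides; unmatched rows get NULL for the other side's columns.
Matching on p.pid = v.pid.
- p row (pid=2): no match → kept, v columns NULL.
- p row (pid=1): matches 3 v row(s) → 3 output row(s).
- p row (pid=4): matches 2 v row(s) → 2 output row(s).
- p row (pid=3): matches 1 v row(s) → 1 output row(s).
- p row (pid=3): matches 1 v row(s) → 1 output row(s).
- p row (pid=4): matches 2 v row(s) → 2 output row(s).
After projecting and ordering:
v.bill | v.pid | p.pid | p.pname
65 | 4 | 4 | Grace
65 | 4 | 4 | Wendy
83 | 1 | 1 | Nora
142 | 1 | 1 | Nora
242 | 1 | 1 | Nora
334 | 3 | 3 | Eve
334 | 3 | 3 | Mona
370 | 4 | 4 | Grace
370 | 4 | 4 | Wendy
NULL | NULL | 2 | Grace

(65, 4, 4, Grace); (65, 4, 4, Wendy); (83, 1, 1, Nora); (142, 1, 1, Nora); (242, 1, 1, Nora); (334, 3, 3, Eve); (334, 3, 3, Mona); (370, 4, 4, Grace); (370, 4, 4, Wendy); (NULL, NULL, 2, Grace)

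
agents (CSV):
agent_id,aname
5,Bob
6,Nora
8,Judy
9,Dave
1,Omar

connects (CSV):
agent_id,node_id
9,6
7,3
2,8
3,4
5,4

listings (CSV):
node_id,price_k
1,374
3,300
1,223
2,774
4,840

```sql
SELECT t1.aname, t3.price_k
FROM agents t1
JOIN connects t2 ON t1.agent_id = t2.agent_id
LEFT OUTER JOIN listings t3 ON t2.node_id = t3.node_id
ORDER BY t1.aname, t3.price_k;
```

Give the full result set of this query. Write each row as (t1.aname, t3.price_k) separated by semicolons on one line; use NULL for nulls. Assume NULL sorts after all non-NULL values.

Joins associate left-to-right: agents INNER JOIN connects on agent_id gives 2 intermediate row(s).
Then LEFT JOIN `listings t3` on node_id: each of those 2 rows is kept; rows whose t2.node_id has no match in t3 get NULL for t3's columns.

(Bob, 840); (Dave, NULL)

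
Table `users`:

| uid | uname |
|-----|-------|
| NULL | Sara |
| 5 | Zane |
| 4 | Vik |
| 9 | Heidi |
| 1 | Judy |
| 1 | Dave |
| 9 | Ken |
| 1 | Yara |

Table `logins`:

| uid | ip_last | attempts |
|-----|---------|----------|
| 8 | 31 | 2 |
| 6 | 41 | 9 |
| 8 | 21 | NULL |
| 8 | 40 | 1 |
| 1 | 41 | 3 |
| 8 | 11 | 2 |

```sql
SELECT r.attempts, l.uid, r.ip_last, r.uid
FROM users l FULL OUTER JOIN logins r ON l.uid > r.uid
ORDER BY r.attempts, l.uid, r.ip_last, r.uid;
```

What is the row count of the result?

18

FULL OUTER JOIN keeps every row from both sides; unmatched rows get NULL for the other side's columns.
Matching on l.uid > r.uid. A NULL in a compared column never satisfies the condition.
- l row (uid=NULL): no match → kept, r columns NULL.
- l row (uid=5): matches 1 r row(s) → 1 output row(s).
- l row (uid=4): matches 1 r row(s) → 1 output row(s).
- l row (uid=9): matches 6 r row(s) → 6 output row(s).
- l row (uid=1): no match → kept, r columns NULL.
- l row (uid=1): no match → kept, r columns NULL.
- l row (uid=9): matches 6 r row(s) → 6 output row(s).
- l row (uid=1): no match → kept, r columns NULL.
Total: 14 matched + 4 padded = 18 rows.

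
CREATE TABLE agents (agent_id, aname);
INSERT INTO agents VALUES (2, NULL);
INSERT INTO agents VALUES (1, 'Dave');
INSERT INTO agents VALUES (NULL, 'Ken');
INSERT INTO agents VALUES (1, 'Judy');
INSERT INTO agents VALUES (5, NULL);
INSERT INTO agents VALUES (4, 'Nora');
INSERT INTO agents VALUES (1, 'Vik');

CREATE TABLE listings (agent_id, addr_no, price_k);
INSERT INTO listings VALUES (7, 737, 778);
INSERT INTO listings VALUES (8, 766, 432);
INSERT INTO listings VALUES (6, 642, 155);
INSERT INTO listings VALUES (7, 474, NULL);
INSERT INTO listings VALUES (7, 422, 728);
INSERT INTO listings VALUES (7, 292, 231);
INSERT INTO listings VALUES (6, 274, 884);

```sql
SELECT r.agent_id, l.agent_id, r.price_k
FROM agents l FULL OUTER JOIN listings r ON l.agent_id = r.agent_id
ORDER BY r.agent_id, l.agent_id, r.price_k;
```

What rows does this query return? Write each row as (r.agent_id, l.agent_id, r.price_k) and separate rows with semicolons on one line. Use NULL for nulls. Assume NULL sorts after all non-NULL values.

(6, NULL, 155); (6, NULL, 884); (7, NULL, 231); (7, NULL, 728); (7, NULL, 778); (7, NULL, NULL); (8, NULL, 432); (NULL, 1, NULL); (NULL, 1, NULL); (NULL, 1, NULL); (NULL, 2, NULL); (NULL, 4, NULL); (NULL, 5, NULL); (NULL, NULL, NULL)

FULL OUTER JOIN keeps every row from both sides; unmatched rows get NULL for the other side's columns.
Matching on l.agent_id = r.agent_id. A NULL in a compared column never satisfies the condition.
- l (agent_id=2) has no partner → padded with NULL.
- l (agent_id=1) has no partner → padded with NULL.
- l (agent_id=NULL) has no partner → padded with NULL.
- l (agent_id=1) has no partner → padded with NULL.
- l (agent_id=5) has no partner → padded with NULL.
- l (agent_id=4) has no partner → padded with NULL.
- l (agent_id=1) has no partner → padded with NULL.
- 7 row(s) from r found no l partner → padded with NULL.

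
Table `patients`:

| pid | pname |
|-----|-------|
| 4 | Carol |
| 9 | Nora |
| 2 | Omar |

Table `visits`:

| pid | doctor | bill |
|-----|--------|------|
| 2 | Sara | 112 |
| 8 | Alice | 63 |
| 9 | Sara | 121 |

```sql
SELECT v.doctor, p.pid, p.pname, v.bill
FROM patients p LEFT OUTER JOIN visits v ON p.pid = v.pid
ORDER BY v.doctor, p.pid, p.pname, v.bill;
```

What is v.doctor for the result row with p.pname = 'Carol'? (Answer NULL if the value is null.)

LEFT JOIN keeps every row from `patients`; unmatched rows get NULL for `visits`'s columns.
Matching on p.pid = v.pid.
Matched pairs: 2; unmatched p rows kept: 1.

NULL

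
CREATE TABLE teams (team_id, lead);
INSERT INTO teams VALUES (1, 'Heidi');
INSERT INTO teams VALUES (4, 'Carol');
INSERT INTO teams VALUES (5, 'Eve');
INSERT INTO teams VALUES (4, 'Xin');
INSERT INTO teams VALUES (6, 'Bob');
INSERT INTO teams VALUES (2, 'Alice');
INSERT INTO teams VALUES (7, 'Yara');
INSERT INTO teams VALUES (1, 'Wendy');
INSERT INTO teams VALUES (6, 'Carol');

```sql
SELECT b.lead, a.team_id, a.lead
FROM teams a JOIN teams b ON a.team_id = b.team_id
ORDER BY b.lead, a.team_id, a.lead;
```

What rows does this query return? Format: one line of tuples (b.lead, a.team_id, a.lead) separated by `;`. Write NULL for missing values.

(Alice, 2, Alice); (Bob, 6, Bob); (Bob, 6, Carol); (Carol, 4, Carol); (Carol, 4, Xin); (Carol, 6, Bob); (Carol, 6, Carol); (Eve, 5, Eve); (Heidi, 1, Heidi); (Heidi, 1, Wendy); (Wendy, 1, Heidi); (Wendy, 1, Wendy); (Xin, 4, Carol); (Xin, 4, Xin); (Yara, 7, Yara)

INNER JOIN keeps only pairs where the ON condition holds.
Matching on a.team_id = b.team_id.
Matched pairs: 15.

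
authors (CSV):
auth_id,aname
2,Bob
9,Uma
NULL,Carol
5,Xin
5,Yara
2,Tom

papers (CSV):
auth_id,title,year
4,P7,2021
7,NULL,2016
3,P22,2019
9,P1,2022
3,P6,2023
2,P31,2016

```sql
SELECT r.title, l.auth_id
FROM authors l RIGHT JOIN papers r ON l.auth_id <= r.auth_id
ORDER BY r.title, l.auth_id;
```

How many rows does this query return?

17

RIGHT JOIN keeps every row from `papers`; unmatched rows get NULL for `authors`'s columns.
Matching on l.auth_id <= r.auth_id. A NULL in a compared column never satisfies the condition.
- l row (auth_id=2): matches 6 r row(s) → 6 output row(s).
- l row (auth_id=9): matches 1 r row(s) → 1 output row(s).
- l row (auth_id=NULL): no match.
- l row (auth_id=5): matches 2 r row(s) → 2 output row(s).
- l row (auth_id=5): matches 2 r row(s) → 2 output row(s).
- l row (auth_id=2): matches 6 r row(s) → 6 output row(s).
- every r row matched at least one l row.
Total: 17 rows.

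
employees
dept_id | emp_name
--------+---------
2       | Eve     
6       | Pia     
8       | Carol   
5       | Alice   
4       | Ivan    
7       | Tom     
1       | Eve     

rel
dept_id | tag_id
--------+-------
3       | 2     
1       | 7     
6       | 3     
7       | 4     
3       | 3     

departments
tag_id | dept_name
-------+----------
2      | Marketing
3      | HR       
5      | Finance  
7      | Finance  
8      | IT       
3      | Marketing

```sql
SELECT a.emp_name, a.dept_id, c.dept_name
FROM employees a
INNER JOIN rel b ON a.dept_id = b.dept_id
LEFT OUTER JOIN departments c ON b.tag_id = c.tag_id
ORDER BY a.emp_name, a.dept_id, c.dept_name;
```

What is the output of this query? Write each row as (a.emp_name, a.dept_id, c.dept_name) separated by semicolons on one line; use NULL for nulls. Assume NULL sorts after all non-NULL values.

Step 1 — a INNER JOIN b on dept_id → 3 row(s).
Then LEFT JOIN `departments c` on tag_id: each of those 3 rows is kept; rows whose b.tag_id has no match in c get NULL for c's columns.

(Eve, 1, Finance); (Pia, 6, HR); (Pia, 6, Marketing); (Tom, 7, NULL)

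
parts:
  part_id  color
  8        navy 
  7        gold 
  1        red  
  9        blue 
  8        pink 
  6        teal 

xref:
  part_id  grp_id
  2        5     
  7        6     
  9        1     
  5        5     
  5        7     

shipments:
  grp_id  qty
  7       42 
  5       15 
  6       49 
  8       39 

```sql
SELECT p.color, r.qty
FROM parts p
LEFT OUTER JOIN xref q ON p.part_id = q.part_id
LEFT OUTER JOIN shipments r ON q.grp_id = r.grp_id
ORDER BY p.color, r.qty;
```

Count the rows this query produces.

6

Evaluate left to right. First `parts p LEFT JOIN xref q` on part_id: 6 row(s).
Then LEFT JOIN `shipments r` on grp_id: each of those 6 rows is kept; rows whose q.grp_id has no match in r get NULL for r's columns.
Result: 6 row(s).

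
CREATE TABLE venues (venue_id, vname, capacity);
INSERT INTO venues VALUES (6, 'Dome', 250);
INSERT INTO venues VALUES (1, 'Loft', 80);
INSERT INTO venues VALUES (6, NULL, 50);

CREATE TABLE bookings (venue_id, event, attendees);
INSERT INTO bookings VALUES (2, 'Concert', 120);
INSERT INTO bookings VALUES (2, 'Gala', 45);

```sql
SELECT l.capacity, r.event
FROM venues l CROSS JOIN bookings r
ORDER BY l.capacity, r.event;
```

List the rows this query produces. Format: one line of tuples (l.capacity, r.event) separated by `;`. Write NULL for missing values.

CROSS JOIN pairs every row of `venues` with every row of `bookings`: 3 × 2 = 6 rows.

(50, Concert); (50, Gala); (80, Concert); (80, Gala); (250, Concert); (250, Gala)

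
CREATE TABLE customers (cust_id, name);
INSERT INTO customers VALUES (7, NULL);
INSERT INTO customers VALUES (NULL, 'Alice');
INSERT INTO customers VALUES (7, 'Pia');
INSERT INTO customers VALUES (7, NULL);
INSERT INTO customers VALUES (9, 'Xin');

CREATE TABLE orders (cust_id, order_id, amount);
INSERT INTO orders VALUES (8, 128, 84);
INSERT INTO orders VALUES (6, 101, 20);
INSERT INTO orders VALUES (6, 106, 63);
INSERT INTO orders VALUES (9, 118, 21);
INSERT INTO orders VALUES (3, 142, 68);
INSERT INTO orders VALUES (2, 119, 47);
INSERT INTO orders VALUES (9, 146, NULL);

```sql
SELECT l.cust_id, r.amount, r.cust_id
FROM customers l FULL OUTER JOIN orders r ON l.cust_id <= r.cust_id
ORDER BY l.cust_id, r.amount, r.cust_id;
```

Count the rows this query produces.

FULL OUTER JOIN keeps every row from both sides; unmatched rows get NULL for the other side's columns.
Matching on l.cust_id <= r.cust_id. A NULL in a compared column never satisfies the condition.
Matched pairs: 11; unmatched l rows kept: 1; unmatched r rows kept: 4.
Total: 11 matched + 5 padded = 16 rows.

16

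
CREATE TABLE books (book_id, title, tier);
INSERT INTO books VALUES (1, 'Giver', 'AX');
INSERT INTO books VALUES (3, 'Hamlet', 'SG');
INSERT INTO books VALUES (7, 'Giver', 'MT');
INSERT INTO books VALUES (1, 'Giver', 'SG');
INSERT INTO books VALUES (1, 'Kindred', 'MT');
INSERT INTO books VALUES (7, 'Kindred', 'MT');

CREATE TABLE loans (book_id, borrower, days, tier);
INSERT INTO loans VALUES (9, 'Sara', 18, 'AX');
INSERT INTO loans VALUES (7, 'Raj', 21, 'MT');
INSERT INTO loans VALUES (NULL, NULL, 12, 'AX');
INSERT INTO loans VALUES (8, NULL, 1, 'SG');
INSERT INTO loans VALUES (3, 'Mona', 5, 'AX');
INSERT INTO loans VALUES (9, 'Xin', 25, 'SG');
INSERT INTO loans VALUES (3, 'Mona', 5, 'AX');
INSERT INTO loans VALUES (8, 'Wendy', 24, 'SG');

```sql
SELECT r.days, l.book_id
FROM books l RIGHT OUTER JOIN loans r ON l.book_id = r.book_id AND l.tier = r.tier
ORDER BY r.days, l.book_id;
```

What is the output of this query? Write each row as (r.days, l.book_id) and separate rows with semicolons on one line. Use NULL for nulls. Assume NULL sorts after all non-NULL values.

RIGHT JOIN keeps every row from `loans`; unmatched rows get NULL for `books`'s columns.
Matching on l.book_id = r.book_id AND l.tier = r.tier. A NULL in a compared column never satisfies the condition.
Matched pairs: 2; unmatched r rows kept: 7.

(1, NULL); (5, NULL); (5, NULL); (12, NULL); (18, NULL); (21, 7); (21, 7); (24, NULL); (25, NULL)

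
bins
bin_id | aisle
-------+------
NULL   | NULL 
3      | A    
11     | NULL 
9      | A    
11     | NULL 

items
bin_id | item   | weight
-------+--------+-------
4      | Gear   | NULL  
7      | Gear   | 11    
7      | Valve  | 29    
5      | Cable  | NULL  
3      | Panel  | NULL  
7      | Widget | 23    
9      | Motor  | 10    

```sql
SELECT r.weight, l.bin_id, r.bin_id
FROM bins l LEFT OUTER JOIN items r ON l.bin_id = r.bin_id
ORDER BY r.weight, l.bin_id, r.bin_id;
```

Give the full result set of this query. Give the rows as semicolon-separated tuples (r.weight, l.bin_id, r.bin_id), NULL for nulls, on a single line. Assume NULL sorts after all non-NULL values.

LEFT JOIN keeps every row from `bins`; unmatched rows get NULL for `items`'s columns.
Matching on l.bin_id = r.bin_id. A NULL in a compared column never satisfies the condition.
Matched pairs: 2; unmatched l rows kept: 3.

(10, 9, 9); (NULL, 3, 3); (NULL, 11, NULL); (NULL, 11, NULL); (NULL, NULL, NULL)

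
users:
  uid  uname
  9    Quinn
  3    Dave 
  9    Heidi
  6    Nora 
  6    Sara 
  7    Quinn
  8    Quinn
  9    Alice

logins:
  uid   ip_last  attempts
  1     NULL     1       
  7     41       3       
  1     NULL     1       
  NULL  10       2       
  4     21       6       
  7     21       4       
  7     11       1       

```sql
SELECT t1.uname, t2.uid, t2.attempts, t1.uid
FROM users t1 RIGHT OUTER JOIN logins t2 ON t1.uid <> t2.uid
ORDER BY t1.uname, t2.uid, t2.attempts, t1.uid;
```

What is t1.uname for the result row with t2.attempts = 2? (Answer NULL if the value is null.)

RIGHT JOIN keeps every row from `logins`; unmatched rows get NULL for `users`'s columns.
Matching on t1.uid <> t2.uid. A NULL in a compared column never satisfies the condition.
- t1 (uid=9) pairs with 6 row(s) of t2.
- t1 (uid=3) pairs with 6 row(s) of t2.
- t1 (uid=9) pairs with 6 row(s) of t2.
- t1 (uid=6) pairs with 6 row(s) of t2.
- t1 (uid=6) pairs with 6 row(s) of t2.
- t1 (uid=7) pairs with 3 row(s) of t2.
- t1 (uid=8) pairs with 6 row(s) of t2.
- t1 (uid=9) pairs with 6 row(s) of t2.
- plus 1 unmatched t2 row(s), each kept with NULL t1 columns.

NULL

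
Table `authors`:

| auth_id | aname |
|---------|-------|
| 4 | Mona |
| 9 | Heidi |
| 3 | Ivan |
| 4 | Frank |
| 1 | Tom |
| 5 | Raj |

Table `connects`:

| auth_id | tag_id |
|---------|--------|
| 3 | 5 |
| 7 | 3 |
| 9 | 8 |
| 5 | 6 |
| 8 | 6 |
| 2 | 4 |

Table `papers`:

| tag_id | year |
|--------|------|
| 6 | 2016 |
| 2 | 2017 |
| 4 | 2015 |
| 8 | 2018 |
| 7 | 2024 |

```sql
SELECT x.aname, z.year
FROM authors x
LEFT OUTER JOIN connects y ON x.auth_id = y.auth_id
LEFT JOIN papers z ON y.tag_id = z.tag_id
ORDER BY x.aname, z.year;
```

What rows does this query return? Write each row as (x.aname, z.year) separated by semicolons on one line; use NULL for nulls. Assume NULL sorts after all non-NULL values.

(Frank, NULL); (Heidi, 2018); (Ivan, NULL); (Mona, NULL); (Raj, 2016); (Tom, NULL)

Evaluate left to right. First `authors x LEFT JOIN connects y` on auth_id: 6 row(s).
Then LEFT JOIN `papers z` on tag_id: each of those 6 rows is kept; rows whose y.tag_id has no match in z get NULL for z's columns.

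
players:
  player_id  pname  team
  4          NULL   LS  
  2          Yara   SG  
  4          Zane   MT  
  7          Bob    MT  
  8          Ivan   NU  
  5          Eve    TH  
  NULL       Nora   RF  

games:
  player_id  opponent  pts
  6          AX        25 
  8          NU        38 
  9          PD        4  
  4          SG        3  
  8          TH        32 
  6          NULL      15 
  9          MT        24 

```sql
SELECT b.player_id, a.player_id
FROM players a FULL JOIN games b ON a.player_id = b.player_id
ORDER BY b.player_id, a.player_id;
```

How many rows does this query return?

FULL OUTER JOIN keeps every row from both sides; unmatched rows get NULL for the other side's columns.
Matching on a.player_id = b.player_id. A NULL in a compared column never satisfies the condition.
Matched pairs: 4; unmatched a rows kept: 4; unmatched b rows kept: 4.
Total: 4 matched + 8 padded = 12 rows.

12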